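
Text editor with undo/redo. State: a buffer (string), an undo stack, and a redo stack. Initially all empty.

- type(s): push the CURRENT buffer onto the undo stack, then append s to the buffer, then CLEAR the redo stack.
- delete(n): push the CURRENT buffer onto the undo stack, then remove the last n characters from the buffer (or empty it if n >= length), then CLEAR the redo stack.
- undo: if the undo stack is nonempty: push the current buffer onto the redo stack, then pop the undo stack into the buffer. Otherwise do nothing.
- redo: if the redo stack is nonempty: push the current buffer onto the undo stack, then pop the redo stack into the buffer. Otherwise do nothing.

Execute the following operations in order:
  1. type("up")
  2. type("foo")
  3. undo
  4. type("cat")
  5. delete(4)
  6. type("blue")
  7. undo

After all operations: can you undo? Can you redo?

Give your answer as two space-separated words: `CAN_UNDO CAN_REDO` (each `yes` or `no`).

Answer: yes yes

Derivation:
After op 1 (type): buf='up' undo_depth=1 redo_depth=0
After op 2 (type): buf='upfoo' undo_depth=2 redo_depth=0
After op 3 (undo): buf='up' undo_depth=1 redo_depth=1
After op 4 (type): buf='upcat' undo_depth=2 redo_depth=0
After op 5 (delete): buf='u' undo_depth=3 redo_depth=0
After op 6 (type): buf='ublue' undo_depth=4 redo_depth=0
After op 7 (undo): buf='u' undo_depth=3 redo_depth=1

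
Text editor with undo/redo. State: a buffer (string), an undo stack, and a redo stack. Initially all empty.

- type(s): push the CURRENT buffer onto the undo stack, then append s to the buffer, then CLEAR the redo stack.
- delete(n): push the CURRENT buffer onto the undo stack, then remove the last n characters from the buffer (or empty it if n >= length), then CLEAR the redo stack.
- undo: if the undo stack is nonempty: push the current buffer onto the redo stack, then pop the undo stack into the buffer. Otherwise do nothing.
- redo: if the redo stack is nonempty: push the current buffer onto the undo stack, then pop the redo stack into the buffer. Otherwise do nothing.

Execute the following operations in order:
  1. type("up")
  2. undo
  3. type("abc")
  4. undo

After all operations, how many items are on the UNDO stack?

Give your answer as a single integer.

After op 1 (type): buf='up' undo_depth=1 redo_depth=0
After op 2 (undo): buf='(empty)' undo_depth=0 redo_depth=1
After op 3 (type): buf='abc' undo_depth=1 redo_depth=0
After op 4 (undo): buf='(empty)' undo_depth=0 redo_depth=1

Answer: 0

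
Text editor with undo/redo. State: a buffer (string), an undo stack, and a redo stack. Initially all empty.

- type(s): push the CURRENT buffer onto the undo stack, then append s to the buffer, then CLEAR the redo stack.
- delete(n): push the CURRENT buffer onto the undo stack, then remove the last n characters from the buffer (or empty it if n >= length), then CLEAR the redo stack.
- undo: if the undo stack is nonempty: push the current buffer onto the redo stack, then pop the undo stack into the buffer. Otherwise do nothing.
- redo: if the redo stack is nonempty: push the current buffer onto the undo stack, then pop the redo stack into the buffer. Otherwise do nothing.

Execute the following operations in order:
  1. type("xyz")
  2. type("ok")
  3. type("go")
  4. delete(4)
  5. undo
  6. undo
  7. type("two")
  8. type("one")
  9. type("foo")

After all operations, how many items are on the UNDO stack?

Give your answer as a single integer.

Answer: 5

Derivation:
After op 1 (type): buf='xyz' undo_depth=1 redo_depth=0
After op 2 (type): buf='xyzok' undo_depth=2 redo_depth=0
After op 3 (type): buf='xyzokgo' undo_depth=3 redo_depth=0
After op 4 (delete): buf='xyz' undo_depth=4 redo_depth=0
After op 5 (undo): buf='xyzokgo' undo_depth=3 redo_depth=1
After op 6 (undo): buf='xyzok' undo_depth=2 redo_depth=2
After op 7 (type): buf='xyzoktwo' undo_depth=3 redo_depth=0
After op 8 (type): buf='xyzoktwoone' undo_depth=4 redo_depth=0
After op 9 (type): buf='xyzoktwoonefoo' undo_depth=5 redo_depth=0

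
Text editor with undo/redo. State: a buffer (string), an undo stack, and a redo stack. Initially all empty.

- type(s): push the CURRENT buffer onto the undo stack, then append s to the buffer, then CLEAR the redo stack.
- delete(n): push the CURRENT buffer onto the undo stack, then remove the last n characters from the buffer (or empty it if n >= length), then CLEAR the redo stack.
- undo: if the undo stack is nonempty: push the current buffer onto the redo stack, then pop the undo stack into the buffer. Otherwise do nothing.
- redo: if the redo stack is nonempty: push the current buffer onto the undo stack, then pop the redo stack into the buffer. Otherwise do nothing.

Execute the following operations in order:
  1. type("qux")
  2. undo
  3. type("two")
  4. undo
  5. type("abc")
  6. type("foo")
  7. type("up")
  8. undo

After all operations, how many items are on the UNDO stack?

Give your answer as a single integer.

After op 1 (type): buf='qux' undo_depth=1 redo_depth=0
After op 2 (undo): buf='(empty)' undo_depth=0 redo_depth=1
After op 3 (type): buf='two' undo_depth=1 redo_depth=0
After op 4 (undo): buf='(empty)' undo_depth=0 redo_depth=1
After op 5 (type): buf='abc' undo_depth=1 redo_depth=0
After op 6 (type): buf='abcfoo' undo_depth=2 redo_depth=0
After op 7 (type): buf='abcfooup' undo_depth=3 redo_depth=0
After op 8 (undo): buf='abcfoo' undo_depth=2 redo_depth=1

Answer: 2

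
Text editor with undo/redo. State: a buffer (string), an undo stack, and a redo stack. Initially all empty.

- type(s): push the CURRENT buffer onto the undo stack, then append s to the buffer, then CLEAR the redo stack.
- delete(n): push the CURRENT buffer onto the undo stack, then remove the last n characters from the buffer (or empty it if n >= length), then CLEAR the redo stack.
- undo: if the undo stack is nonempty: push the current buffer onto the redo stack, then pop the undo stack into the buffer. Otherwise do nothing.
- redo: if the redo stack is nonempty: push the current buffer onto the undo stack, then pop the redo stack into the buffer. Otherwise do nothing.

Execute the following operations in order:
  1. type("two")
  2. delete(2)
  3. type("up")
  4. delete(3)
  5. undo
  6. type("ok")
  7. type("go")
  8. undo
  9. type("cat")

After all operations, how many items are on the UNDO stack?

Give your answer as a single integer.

Answer: 5

Derivation:
After op 1 (type): buf='two' undo_depth=1 redo_depth=0
After op 2 (delete): buf='t' undo_depth=2 redo_depth=0
After op 3 (type): buf='tup' undo_depth=3 redo_depth=0
After op 4 (delete): buf='(empty)' undo_depth=4 redo_depth=0
After op 5 (undo): buf='tup' undo_depth=3 redo_depth=1
After op 6 (type): buf='tupok' undo_depth=4 redo_depth=0
After op 7 (type): buf='tupokgo' undo_depth=5 redo_depth=0
After op 8 (undo): buf='tupok' undo_depth=4 redo_depth=1
After op 9 (type): buf='tupokcat' undo_depth=5 redo_depth=0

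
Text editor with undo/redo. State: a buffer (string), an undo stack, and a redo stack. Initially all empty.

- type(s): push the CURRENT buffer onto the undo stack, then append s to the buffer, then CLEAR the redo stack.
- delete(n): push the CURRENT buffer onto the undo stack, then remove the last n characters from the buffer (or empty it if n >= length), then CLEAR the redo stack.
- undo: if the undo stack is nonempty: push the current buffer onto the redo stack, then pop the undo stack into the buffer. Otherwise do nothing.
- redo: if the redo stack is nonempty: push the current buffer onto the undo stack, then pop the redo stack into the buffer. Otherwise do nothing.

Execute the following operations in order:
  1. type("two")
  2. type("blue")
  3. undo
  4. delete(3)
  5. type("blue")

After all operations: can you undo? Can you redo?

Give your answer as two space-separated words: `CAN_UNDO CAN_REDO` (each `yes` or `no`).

Answer: yes no

Derivation:
After op 1 (type): buf='two' undo_depth=1 redo_depth=0
After op 2 (type): buf='twoblue' undo_depth=2 redo_depth=0
After op 3 (undo): buf='two' undo_depth=1 redo_depth=1
After op 4 (delete): buf='(empty)' undo_depth=2 redo_depth=0
After op 5 (type): buf='blue' undo_depth=3 redo_depth=0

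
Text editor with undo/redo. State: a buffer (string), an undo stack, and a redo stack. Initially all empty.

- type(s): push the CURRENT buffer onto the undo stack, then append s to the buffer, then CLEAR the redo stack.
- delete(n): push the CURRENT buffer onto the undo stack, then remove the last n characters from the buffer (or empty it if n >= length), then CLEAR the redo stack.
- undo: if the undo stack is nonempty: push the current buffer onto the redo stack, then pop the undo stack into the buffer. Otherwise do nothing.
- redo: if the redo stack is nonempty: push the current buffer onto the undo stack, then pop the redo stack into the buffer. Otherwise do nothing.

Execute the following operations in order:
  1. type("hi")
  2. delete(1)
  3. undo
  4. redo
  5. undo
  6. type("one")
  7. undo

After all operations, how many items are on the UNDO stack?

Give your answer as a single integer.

Answer: 1

Derivation:
After op 1 (type): buf='hi' undo_depth=1 redo_depth=0
After op 2 (delete): buf='h' undo_depth=2 redo_depth=0
After op 3 (undo): buf='hi' undo_depth=1 redo_depth=1
After op 4 (redo): buf='h' undo_depth=2 redo_depth=0
After op 5 (undo): buf='hi' undo_depth=1 redo_depth=1
After op 6 (type): buf='hione' undo_depth=2 redo_depth=0
After op 7 (undo): buf='hi' undo_depth=1 redo_depth=1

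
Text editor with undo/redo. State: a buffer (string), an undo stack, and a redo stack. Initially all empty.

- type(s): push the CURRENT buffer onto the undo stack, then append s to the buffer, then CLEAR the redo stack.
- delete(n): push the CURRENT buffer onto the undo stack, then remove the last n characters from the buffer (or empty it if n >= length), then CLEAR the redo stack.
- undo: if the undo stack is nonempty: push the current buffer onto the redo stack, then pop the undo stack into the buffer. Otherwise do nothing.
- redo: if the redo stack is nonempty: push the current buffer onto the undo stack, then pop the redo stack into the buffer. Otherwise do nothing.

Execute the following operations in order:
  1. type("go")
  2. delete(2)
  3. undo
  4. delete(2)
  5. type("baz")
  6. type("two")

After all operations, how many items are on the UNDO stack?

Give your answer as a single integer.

Answer: 4

Derivation:
After op 1 (type): buf='go' undo_depth=1 redo_depth=0
After op 2 (delete): buf='(empty)' undo_depth=2 redo_depth=0
After op 3 (undo): buf='go' undo_depth=1 redo_depth=1
After op 4 (delete): buf='(empty)' undo_depth=2 redo_depth=0
After op 5 (type): buf='baz' undo_depth=3 redo_depth=0
After op 6 (type): buf='baztwo' undo_depth=4 redo_depth=0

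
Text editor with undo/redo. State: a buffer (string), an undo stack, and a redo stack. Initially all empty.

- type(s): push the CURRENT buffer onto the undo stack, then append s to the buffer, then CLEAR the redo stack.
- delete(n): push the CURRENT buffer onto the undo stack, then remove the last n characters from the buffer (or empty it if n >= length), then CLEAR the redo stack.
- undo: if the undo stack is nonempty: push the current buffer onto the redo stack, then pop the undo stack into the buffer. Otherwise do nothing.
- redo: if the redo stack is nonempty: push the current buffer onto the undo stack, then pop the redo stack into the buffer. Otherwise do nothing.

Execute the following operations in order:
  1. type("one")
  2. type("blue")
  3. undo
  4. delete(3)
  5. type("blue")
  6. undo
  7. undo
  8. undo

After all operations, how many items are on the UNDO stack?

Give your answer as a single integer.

Answer: 0

Derivation:
After op 1 (type): buf='one' undo_depth=1 redo_depth=0
After op 2 (type): buf='oneblue' undo_depth=2 redo_depth=0
After op 3 (undo): buf='one' undo_depth=1 redo_depth=1
After op 4 (delete): buf='(empty)' undo_depth=2 redo_depth=0
After op 5 (type): buf='blue' undo_depth=3 redo_depth=0
After op 6 (undo): buf='(empty)' undo_depth=2 redo_depth=1
After op 7 (undo): buf='one' undo_depth=1 redo_depth=2
After op 8 (undo): buf='(empty)' undo_depth=0 redo_depth=3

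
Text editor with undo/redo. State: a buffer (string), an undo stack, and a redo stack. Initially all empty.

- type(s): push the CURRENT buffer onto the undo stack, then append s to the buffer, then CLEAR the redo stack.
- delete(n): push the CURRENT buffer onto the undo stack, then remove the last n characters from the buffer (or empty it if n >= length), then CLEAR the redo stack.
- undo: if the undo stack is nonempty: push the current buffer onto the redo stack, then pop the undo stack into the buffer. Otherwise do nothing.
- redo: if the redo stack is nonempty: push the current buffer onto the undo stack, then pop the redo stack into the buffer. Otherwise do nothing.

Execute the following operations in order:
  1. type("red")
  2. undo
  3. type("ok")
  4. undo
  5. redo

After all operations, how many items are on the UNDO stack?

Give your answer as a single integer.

After op 1 (type): buf='red' undo_depth=1 redo_depth=0
After op 2 (undo): buf='(empty)' undo_depth=0 redo_depth=1
After op 3 (type): buf='ok' undo_depth=1 redo_depth=0
After op 4 (undo): buf='(empty)' undo_depth=0 redo_depth=1
After op 5 (redo): buf='ok' undo_depth=1 redo_depth=0

Answer: 1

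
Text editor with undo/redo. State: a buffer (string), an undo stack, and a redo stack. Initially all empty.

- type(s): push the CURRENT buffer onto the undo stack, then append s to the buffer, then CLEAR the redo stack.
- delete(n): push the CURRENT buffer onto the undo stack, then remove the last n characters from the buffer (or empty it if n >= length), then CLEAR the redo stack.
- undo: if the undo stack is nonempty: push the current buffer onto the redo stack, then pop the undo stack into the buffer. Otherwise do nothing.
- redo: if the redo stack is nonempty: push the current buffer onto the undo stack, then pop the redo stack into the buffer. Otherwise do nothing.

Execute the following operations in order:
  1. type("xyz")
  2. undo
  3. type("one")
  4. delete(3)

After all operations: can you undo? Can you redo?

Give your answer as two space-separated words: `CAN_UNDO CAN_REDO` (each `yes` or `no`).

Answer: yes no

Derivation:
After op 1 (type): buf='xyz' undo_depth=1 redo_depth=0
After op 2 (undo): buf='(empty)' undo_depth=0 redo_depth=1
After op 3 (type): buf='one' undo_depth=1 redo_depth=0
After op 4 (delete): buf='(empty)' undo_depth=2 redo_depth=0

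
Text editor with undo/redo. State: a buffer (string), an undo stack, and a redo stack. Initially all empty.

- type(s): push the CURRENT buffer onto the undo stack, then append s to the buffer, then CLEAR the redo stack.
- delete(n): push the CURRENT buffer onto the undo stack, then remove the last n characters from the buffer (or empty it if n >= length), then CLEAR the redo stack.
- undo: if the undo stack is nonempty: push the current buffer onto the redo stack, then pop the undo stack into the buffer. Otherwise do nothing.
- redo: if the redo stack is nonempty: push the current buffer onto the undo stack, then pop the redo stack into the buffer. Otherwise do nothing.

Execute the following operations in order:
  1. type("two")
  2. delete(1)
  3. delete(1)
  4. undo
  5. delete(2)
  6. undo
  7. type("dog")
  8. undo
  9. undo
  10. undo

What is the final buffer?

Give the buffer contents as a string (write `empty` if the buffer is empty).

After op 1 (type): buf='two' undo_depth=1 redo_depth=0
After op 2 (delete): buf='tw' undo_depth=2 redo_depth=0
After op 3 (delete): buf='t' undo_depth=3 redo_depth=0
After op 4 (undo): buf='tw' undo_depth=2 redo_depth=1
After op 5 (delete): buf='(empty)' undo_depth=3 redo_depth=0
After op 6 (undo): buf='tw' undo_depth=2 redo_depth=1
After op 7 (type): buf='twdog' undo_depth=3 redo_depth=0
After op 8 (undo): buf='tw' undo_depth=2 redo_depth=1
After op 9 (undo): buf='two' undo_depth=1 redo_depth=2
After op 10 (undo): buf='(empty)' undo_depth=0 redo_depth=3

Answer: empty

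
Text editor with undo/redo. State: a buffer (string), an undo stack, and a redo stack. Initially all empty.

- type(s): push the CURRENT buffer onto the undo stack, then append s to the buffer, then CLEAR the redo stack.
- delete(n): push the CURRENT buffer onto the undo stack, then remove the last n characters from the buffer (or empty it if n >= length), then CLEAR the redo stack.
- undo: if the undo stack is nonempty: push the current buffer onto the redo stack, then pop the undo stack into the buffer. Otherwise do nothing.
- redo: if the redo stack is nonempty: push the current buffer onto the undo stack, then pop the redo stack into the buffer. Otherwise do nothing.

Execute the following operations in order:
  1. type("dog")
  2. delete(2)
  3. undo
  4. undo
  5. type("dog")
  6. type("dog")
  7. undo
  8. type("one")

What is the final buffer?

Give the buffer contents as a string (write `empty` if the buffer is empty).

Answer: dogone

Derivation:
After op 1 (type): buf='dog' undo_depth=1 redo_depth=0
After op 2 (delete): buf='d' undo_depth=2 redo_depth=0
After op 3 (undo): buf='dog' undo_depth=1 redo_depth=1
After op 4 (undo): buf='(empty)' undo_depth=0 redo_depth=2
After op 5 (type): buf='dog' undo_depth=1 redo_depth=0
After op 6 (type): buf='dogdog' undo_depth=2 redo_depth=0
After op 7 (undo): buf='dog' undo_depth=1 redo_depth=1
After op 8 (type): buf='dogone' undo_depth=2 redo_depth=0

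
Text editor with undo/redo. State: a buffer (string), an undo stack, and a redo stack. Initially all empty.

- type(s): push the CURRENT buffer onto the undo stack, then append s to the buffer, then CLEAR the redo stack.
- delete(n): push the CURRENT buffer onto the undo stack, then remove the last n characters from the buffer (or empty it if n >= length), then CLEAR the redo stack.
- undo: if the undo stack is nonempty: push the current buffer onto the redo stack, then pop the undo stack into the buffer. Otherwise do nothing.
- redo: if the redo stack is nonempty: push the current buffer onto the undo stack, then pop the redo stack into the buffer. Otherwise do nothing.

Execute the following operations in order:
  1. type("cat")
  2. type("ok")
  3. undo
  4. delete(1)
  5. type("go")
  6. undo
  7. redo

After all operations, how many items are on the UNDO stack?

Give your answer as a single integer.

Answer: 3

Derivation:
After op 1 (type): buf='cat' undo_depth=1 redo_depth=0
After op 2 (type): buf='catok' undo_depth=2 redo_depth=0
After op 3 (undo): buf='cat' undo_depth=1 redo_depth=1
After op 4 (delete): buf='ca' undo_depth=2 redo_depth=0
After op 5 (type): buf='cago' undo_depth=3 redo_depth=0
After op 6 (undo): buf='ca' undo_depth=2 redo_depth=1
After op 7 (redo): buf='cago' undo_depth=3 redo_depth=0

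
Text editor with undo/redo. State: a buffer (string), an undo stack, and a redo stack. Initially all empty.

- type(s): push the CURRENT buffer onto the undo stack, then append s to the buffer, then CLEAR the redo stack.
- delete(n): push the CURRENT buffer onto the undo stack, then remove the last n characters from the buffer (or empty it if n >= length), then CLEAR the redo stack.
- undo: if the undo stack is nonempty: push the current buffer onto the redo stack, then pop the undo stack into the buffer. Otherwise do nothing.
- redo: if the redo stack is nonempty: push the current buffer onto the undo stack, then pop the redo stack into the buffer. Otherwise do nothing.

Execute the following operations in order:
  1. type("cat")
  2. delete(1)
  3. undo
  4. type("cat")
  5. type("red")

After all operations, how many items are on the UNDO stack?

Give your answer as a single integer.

After op 1 (type): buf='cat' undo_depth=1 redo_depth=0
After op 2 (delete): buf='ca' undo_depth=2 redo_depth=0
After op 3 (undo): buf='cat' undo_depth=1 redo_depth=1
After op 4 (type): buf='catcat' undo_depth=2 redo_depth=0
After op 5 (type): buf='catcatred' undo_depth=3 redo_depth=0

Answer: 3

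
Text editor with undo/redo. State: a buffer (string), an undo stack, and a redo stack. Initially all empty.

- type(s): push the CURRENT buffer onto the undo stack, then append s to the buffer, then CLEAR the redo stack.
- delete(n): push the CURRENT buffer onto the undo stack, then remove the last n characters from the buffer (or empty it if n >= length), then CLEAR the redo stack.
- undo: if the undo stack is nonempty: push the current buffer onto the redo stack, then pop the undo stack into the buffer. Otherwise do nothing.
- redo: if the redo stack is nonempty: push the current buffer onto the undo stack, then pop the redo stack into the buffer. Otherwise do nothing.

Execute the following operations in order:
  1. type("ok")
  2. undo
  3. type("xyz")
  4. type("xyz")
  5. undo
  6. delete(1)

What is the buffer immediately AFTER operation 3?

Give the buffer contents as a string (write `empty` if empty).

After op 1 (type): buf='ok' undo_depth=1 redo_depth=0
After op 2 (undo): buf='(empty)' undo_depth=0 redo_depth=1
After op 3 (type): buf='xyz' undo_depth=1 redo_depth=0

Answer: xyz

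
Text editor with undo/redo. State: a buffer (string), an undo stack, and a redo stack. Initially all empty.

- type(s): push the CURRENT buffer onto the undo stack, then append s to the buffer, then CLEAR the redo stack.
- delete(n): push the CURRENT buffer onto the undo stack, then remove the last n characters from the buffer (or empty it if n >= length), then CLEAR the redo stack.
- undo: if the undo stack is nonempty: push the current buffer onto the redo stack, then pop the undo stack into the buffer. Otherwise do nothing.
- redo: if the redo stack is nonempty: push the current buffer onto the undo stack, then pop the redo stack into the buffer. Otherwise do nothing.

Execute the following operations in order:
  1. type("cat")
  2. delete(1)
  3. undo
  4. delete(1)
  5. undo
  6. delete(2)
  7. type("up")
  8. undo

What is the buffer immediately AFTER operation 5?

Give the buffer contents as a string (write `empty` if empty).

Answer: cat

Derivation:
After op 1 (type): buf='cat' undo_depth=1 redo_depth=0
After op 2 (delete): buf='ca' undo_depth=2 redo_depth=0
After op 3 (undo): buf='cat' undo_depth=1 redo_depth=1
After op 4 (delete): buf='ca' undo_depth=2 redo_depth=0
After op 5 (undo): buf='cat' undo_depth=1 redo_depth=1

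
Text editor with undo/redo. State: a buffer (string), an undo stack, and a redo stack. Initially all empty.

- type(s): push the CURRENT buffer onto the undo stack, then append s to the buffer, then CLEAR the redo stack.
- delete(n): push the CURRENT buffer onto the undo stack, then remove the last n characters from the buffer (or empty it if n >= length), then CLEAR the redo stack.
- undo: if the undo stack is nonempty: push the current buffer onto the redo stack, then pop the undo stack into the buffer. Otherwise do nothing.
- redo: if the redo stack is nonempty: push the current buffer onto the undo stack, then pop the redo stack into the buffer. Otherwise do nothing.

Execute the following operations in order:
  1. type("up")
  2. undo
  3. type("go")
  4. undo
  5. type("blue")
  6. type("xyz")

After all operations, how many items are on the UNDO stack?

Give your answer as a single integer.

After op 1 (type): buf='up' undo_depth=1 redo_depth=0
After op 2 (undo): buf='(empty)' undo_depth=0 redo_depth=1
After op 3 (type): buf='go' undo_depth=1 redo_depth=0
After op 4 (undo): buf='(empty)' undo_depth=0 redo_depth=1
After op 5 (type): buf='blue' undo_depth=1 redo_depth=0
After op 6 (type): buf='bluexyz' undo_depth=2 redo_depth=0

Answer: 2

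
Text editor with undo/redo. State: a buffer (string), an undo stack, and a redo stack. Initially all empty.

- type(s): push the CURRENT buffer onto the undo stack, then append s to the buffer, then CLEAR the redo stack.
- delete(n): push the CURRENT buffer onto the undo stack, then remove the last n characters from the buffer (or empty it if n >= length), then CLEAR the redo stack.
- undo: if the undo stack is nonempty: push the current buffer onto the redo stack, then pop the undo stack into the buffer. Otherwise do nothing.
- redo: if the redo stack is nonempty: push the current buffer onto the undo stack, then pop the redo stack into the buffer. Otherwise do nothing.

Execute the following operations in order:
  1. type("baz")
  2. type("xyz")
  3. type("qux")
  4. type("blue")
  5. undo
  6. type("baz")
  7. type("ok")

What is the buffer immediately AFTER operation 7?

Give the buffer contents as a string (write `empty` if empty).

Answer: bazxyzquxbazok

Derivation:
After op 1 (type): buf='baz' undo_depth=1 redo_depth=0
After op 2 (type): buf='bazxyz' undo_depth=2 redo_depth=0
After op 3 (type): buf='bazxyzqux' undo_depth=3 redo_depth=0
After op 4 (type): buf='bazxyzquxblue' undo_depth=4 redo_depth=0
After op 5 (undo): buf='bazxyzqux' undo_depth=3 redo_depth=1
After op 6 (type): buf='bazxyzquxbaz' undo_depth=4 redo_depth=0
After op 7 (type): buf='bazxyzquxbazok' undo_depth=5 redo_depth=0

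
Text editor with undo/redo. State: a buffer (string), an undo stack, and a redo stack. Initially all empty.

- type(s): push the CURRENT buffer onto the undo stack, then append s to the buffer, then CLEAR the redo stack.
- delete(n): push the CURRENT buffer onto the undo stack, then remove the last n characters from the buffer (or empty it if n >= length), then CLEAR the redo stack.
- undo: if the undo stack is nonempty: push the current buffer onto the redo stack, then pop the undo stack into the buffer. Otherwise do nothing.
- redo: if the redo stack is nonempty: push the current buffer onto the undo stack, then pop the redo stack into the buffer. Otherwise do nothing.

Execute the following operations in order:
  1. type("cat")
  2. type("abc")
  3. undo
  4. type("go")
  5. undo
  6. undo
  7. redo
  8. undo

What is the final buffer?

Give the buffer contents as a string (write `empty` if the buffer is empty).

After op 1 (type): buf='cat' undo_depth=1 redo_depth=0
After op 2 (type): buf='catabc' undo_depth=2 redo_depth=0
After op 3 (undo): buf='cat' undo_depth=1 redo_depth=1
After op 4 (type): buf='catgo' undo_depth=2 redo_depth=0
After op 5 (undo): buf='cat' undo_depth=1 redo_depth=1
After op 6 (undo): buf='(empty)' undo_depth=0 redo_depth=2
After op 7 (redo): buf='cat' undo_depth=1 redo_depth=1
After op 8 (undo): buf='(empty)' undo_depth=0 redo_depth=2

Answer: empty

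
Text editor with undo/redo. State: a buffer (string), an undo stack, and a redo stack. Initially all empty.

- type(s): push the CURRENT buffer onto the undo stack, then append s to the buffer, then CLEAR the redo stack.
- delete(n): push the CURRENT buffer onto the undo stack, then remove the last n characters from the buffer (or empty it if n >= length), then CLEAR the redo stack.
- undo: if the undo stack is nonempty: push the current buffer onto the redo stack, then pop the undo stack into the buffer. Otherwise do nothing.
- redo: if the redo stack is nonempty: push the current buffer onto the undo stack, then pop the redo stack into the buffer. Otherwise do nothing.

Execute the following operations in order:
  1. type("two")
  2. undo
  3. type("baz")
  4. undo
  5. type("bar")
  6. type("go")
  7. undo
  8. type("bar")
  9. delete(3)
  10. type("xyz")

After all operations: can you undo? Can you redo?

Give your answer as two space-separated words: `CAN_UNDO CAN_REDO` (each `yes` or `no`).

Answer: yes no

Derivation:
After op 1 (type): buf='two' undo_depth=1 redo_depth=0
After op 2 (undo): buf='(empty)' undo_depth=0 redo_depth=1
After op 3 (type): buf='baz' undo_depth=1 redo_depth=0
After op 4 (undo): buf='(empty)' undo_depth=0 redo_depth=1
After op 5 (type): buf='bar' undo_depth=1 redo_depth=0
After op 6 (type): buf='bargo' undo_depth=2 redo_depth=0
After op 7 (undo): buf='bar' undo_depth=1 redo_depth=1
After op 8 (type): buf='barbar' undo_depth=2 redo_depth=0
After op 9 (delete): buf='bar' undo_depth=3 redo_depth=0
After op 10 (type): buf='barxyz' undo_depth=4 redo_depth=0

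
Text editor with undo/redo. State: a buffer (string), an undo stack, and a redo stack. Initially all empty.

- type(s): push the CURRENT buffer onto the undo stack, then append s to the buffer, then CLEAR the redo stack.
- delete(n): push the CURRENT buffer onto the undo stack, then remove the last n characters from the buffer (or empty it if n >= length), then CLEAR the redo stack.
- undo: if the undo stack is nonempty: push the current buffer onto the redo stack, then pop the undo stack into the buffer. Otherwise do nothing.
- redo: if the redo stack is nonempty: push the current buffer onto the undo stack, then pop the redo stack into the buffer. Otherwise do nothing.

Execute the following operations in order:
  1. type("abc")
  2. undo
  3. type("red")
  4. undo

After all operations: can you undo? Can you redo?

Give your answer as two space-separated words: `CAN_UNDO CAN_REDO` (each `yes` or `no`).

After op 1 (type): buf='abc' undo_depth=1 redo_depth=0
After op 2 (undo): buf='(empty)' undo_depth=0 redo_depth=1
After op 3 (type): buf='red' undo_depth=1 redo_depth=0
After op 4 (undo): buf='(empty)' undo_depth=0 redo_depth=1

Answer: no yes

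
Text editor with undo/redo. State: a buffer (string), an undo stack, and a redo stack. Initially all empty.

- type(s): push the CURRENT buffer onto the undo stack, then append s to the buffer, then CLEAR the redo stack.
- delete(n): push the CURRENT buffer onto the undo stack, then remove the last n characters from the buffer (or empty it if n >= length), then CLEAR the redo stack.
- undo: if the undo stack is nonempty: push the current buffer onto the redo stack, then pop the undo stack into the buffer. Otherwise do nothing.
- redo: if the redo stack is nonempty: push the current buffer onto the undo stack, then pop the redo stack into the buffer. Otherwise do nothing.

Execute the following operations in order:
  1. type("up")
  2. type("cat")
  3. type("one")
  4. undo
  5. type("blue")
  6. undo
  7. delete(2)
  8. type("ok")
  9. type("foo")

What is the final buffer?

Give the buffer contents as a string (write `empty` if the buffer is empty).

After op 1 (type): buf='up' undo_depth=1 redo_depth=0
After op 2 (type): buf='upcat' undo_depth=2 redo_depth=0
After op 3 (type): buf='upcatone' undo_depth=3 redo_depth=0
After op 4 (undo): buf='upcat' undo_depth=2 redo_depth=1
After op 5 (type): buf='upcatblue' undo_depth=3 redo_depth=0
After op 6 (undo): buf='upcat' undo_depth=2 redo_depth=1
After op 7 (delete): buf='upc' undo_depth=3 redo_depth=0
After op 8 (type): buf='upcok' undo_depth=4 redo_depth=0
After op 9 (type): buf='upcokfoo' undo_depth=5 redo_depth=0

Answer: upcokfoo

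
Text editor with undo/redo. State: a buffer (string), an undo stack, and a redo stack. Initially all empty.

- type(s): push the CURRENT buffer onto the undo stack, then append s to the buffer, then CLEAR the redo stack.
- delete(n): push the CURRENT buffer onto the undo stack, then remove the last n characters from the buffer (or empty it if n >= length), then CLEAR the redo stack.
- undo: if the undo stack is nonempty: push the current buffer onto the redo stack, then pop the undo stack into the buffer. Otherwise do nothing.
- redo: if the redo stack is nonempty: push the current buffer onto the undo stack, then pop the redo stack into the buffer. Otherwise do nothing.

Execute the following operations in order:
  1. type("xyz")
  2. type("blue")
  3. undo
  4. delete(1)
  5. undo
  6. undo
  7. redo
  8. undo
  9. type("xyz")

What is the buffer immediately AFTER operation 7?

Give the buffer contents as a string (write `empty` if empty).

Answer: xyz

Derivation:
After op 1 (type): buf='xyz' undo_depth=1 redo_depth=0
After op 2 (type): buf='xyzblue' undo_depth=2 redo_depth=0
After op 3 (undo): buf='xyz' undo_depth=1 redo_depth=1
After op 4 (delete): buf='xy' undo_depth=2 redo_depth=0
After op 5 (undo): buf='xyz' undo_depth=1 redo_depth=1
After op 6 (undo): buf='(empty)' undo_depth=0 redo_depth=2
After op 7 (redo): buf='xyz' undo_depth=1 redo_depth=1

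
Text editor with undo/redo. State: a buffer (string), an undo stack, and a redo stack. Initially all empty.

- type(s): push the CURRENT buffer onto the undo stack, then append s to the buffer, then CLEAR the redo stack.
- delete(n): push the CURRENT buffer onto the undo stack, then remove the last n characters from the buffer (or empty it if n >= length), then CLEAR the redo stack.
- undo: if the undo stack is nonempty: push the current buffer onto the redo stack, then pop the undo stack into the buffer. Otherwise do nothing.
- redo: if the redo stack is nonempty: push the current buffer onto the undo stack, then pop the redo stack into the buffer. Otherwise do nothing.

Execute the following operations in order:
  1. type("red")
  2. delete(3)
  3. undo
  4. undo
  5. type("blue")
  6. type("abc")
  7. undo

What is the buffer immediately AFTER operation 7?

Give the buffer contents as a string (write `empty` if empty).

After op 1 (type): buf='red' undo_depth=1 redo_depth=0
After op 2 (delete): buf='(empty)' undo_depth=2 redo_depth=0
After op 3 (undo): buf='red' undo_depth=1 redo_depth=1
After op 4 (undo): buf='(empty)' undo_depth=0 redo_depth=2
After op 5 (type): buf='blue' undo_depth=1 redo_depth=0
After op 6 (type): buf='blueabc' undo_depth=2 redo_depth=0
After op 7 (undo): buf='blue' undo_depth=1 redo_depth=1

Answer: blue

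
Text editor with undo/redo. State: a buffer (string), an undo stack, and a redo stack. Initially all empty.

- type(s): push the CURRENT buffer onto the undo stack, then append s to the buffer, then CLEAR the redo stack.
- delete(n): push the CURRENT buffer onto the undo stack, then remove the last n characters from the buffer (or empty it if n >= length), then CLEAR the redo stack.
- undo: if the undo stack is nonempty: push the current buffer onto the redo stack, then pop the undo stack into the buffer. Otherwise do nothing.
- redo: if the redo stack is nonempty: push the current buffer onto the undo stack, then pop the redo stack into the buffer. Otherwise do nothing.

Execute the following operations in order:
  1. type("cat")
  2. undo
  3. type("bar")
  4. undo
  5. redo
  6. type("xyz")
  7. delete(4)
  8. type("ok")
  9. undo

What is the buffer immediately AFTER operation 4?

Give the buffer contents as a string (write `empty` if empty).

Answer: empty

Derivation:
After op 1 (type): buf='cat' undo_depth=1 redo_depth=0
After op 2 (undo): buf='(empty)' undo_depth=0 redo_depth=1
After op 3 (type): buf='bar' undo_depth=1 redo_depth=0
After op 4 (undo): buf='(empty)' undo_depth=0 redo_depth=1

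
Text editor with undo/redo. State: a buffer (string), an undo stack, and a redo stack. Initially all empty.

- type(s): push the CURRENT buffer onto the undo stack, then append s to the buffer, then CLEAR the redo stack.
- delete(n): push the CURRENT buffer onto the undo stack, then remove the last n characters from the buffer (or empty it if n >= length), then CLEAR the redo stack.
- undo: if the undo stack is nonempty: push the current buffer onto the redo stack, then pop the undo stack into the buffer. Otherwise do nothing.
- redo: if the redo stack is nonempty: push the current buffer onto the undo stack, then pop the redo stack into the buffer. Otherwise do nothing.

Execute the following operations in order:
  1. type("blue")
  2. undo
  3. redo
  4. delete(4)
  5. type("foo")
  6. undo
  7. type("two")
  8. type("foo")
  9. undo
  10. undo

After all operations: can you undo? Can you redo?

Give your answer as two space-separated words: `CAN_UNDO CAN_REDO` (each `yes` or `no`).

Answer: yes yes

Derivation:
After op 1 (type): buf='blue' undo_depth=1 redo_depth=0
After op 2 (undo): buf='(empty)' undo_depth=0 redo_depth=1
After op 3 (redo): buf='blue' undo_depth=1 redo_depth=0
After op 4 (delete): buf='(empty)' undo_depth=2 redo_depth=0
After op 5 (type): buf='foo' undo_depth=3 redo_depth=0
After op 6 (undo): buf='(empty)' undo_depth=2 redo_depth=1
After op 7 (type): buf='two' undo_depth=3 redo_depth=0
After op 8 (type): buf='twofoo' undo_depth=4 redo_depth=0
After op 9 (undo): buf='two' undo_depth=3 redo_depth=1
After op 10 (undo): buf='(empty)' undo_depth=2 redo_depth=2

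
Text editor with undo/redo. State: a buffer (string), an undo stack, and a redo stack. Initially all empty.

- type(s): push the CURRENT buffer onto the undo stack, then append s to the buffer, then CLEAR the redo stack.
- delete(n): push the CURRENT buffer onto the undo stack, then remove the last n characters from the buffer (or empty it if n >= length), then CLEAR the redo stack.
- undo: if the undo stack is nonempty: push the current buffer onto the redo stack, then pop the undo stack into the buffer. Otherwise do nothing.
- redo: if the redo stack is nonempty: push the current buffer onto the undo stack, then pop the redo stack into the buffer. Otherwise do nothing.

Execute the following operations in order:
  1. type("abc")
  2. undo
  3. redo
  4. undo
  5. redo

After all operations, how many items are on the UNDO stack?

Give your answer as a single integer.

After op 1 (type): buf='abc' undo_depth=1 redo_depth=0
After op 2 (undo): buf='(empty)' undo_depth=0 redo_depth=1
After op 3 (redo): buf='abc' undo_depth=1 redo_depth=0
After op 4 (undo): buf='(empty)' undo_depth=0 redo_depth=1
After op 5 (redo): buf='abc' undo_depth=1 redo_depth=0

Answer: 1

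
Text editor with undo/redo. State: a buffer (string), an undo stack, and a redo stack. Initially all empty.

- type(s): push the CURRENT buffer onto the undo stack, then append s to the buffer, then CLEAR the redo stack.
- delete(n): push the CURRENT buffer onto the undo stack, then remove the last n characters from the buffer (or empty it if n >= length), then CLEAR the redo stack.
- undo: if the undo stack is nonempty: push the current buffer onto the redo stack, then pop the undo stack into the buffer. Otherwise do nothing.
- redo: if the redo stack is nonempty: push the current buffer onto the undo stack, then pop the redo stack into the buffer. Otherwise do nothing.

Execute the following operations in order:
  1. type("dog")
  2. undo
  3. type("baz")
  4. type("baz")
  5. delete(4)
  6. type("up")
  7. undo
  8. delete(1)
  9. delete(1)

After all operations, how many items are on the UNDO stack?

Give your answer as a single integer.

After op 1 (type): buf='dog' undo_depth=1 redo_depth=0
After op 2 (undo): buf='(empty)' undo_depth=0 redo_depth=1
After op 3 (type): buf='baz' undo_depth=1 redo_depth=0
After op 4 (type): buf='bazbaz' undo_depth=2 redo_depth=0
After op 5 (delete): buf='ba' undo_depth=3 redo_depth=0
After op 6 (type): buf='baup' undo_depth=4 redo_depth=0
After op 7 (undo): buf='ba' undo_depth=3 redo_depth=1
After op 8 (delete): buf='b' undo_depth=4 redo_depth=0
After op 9 (delete): buf='(empty)' undo_depth=5 redo_depth=0

Answer: 5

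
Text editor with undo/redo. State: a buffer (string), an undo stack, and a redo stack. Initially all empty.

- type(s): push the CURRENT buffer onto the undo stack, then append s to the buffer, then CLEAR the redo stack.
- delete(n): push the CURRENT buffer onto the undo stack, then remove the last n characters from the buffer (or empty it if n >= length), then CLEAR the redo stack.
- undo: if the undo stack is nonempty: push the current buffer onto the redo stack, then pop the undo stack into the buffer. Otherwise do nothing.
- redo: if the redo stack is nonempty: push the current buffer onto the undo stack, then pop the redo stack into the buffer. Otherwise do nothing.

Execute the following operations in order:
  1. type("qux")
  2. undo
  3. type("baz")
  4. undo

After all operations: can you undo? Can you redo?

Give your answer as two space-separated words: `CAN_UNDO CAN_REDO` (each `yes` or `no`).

Answer: no yes

Derivation:
After op 1 (type): buf='qux' undo_depth=1 redo_depth=0
After op 2 (undo): buf='(empty)' undo_depth=0 redo_depth=1
After op 3 (type): buf='baz' undo_depth=1 redo_depth=0
After op 4 (undo): buf='(empty)' undo_depth=0 redo_depth=1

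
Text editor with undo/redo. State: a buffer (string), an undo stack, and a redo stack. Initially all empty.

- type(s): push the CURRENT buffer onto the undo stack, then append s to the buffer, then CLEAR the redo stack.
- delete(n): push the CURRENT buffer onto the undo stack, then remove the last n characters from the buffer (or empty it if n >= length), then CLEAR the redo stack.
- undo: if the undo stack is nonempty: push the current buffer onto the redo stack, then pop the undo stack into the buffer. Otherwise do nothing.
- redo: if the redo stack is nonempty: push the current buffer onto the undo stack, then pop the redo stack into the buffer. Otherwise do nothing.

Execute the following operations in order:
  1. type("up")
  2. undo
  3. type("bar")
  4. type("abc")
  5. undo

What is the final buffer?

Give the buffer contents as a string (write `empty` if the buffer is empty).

After op 1 (type): buf='up' undo_depth=1 redo_depth=0
After op 2 (undo): buf='(empty)' undo_depth=0 redo_depth=1
After op 3 (type): buf='bar' undo_depth=1 redo_depth=0
After op 4 (type): buf='barabc' undo_depth=2 redo_depth=0
After op 5 (undo): buf='bar' undo_depth=1 redo_depth=1

Answer: bar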